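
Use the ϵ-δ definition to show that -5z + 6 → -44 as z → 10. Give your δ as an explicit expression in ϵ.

Let ϵ > 0. We need δ > 0 so that 0 < |z − 10| < δ implies |(-5z + 6) + 44| < ϵ.
Since (-5z + 6) + 44 = -5(z − 10), we have |(-5z + 6) + 44| = 5|z − 10|.
Thus it suffices that |z − 10| < ϵ/5.
Choosing δ = ϵ/5 gives |(-5z + 6) + 44| = 5|z − 10| < ϵ whenever |z − 10| < δ.

δ = ϵ/5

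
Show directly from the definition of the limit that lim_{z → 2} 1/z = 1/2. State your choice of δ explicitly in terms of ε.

δ = min(1, 2ε)

Let ε > 0 be given. We seek δ > 0 such that 0 < |z − 2| < δ implies |1/z − (1/2)| < ε.
|1/z − (1/2)| = |2 − z|/(2·|z|) = |z − 2|/(2|z|).
Require δ ≤ 1 so that |z| > 2 − 1 = 1, hence 2|z| > 2.
Then |1/z − (1/2)| < |z − 2|/2, which is < ε when |z − 2| < 2ε.
Take δ = min(1, 2ε). Then 0 < |z − 2| < δ gives both |z − 2| < 1 and |z − 2| < 2ε, so |1/z − (1/2)| < ε.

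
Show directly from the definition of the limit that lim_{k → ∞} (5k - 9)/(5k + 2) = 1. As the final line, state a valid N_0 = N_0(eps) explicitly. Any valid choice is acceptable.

Let eps > 0 be given. For k ≥ 1, |(5k - 9)/(5k + 2) − 1| = |-55|/(5(5k + 2)) = 55/(5(5k + 2)).
Since 5k + 2 ≥ 5k for k ≥ 1, this is ≤ 55/(5·5k) = (11/5)/k.
So |(5k - 9)/(5k + 2) − 1| < eps whenever k > (11/5)/eps.
Take N_0 = (11/5)/eps. If k > N_0 then |(5k - 9)/(5k + 2) − 1| ≤ (11/5)/k < eps.

N_0 = (11/5)/eps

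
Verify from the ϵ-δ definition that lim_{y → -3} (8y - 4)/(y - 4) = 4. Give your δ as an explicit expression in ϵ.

δ = min(7/2, (7/8)ϵ)

Let ϵ > 0 be given. We want δ > 0 with 0 < |y + 3| < δ ⇒ |(8y - 4)/(y - 4) − 4| < ϵ.
Combining over a common denominator, (8y - 4)/(y - 4) − 4 = [(8y - 4)·(-7) − (-28)·(y - 4)] / [(-7)·(y - 4)] = -28(y + 3) / ((-7)(y - 4)).
So |(8y - 4)/(y - 4) − 4| = 28|y + 3| / (7·|y − 4|).
Restrict δ ≤ 7/2. Then |y + 3| < 7/2 gives |y − 4| = |(y + 3) + (-7)| ≥ 7 − 7/2 = 7/2.
Hence |(8y - 4)/(y - 4) − 4| < 28|y + 3|/(7·(7/2)) = (8/7)|y + 3|, which is < ϵ once |y + 3| < (7/8)ϵ.
Take δ = min(7/2, (7/8)ϵ). Then 0 < |y + 3| < δ forces both bounds, so |(8y - 4)/(y - 4) − 4| < ϵ.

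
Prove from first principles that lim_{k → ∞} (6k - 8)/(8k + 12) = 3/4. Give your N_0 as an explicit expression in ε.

Suppose ε > 0. For k ≥ 1, |(6k - 8)/(8k + 12) − (3/4)| = |-136|/(8(8k + 12)) = 136/(8(8k + 12)).
Since 8k + 12 ≥ 8k for k ≥ 1, this is ≤ 136/(8·8k) = (17/8)/k.
So |(6k - 8)/(8k + 12) − (3/4)| < ε whenever k > (17/8)/ε.
Take N_0 = (17/8)/ε. If k > N_0 then |(6k - 8)/(8k + 12) − (3/4)| ≤ (17/8)/k < ε.

N_0 = (17/8)/ε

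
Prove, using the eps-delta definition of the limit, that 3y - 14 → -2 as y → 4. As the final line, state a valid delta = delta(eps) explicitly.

delta = eps/3

Let eps > 0. We need delta > 0 so that 0 < |y − 4| < delta implies |(3y - 14) + 2| < eps.
Since (3y - 14) + 2 = 3(y − 4), we have |(3y - 14) + 2| = 3|y − 4|.
So 3|y − 4| < eps exactly when |y − 4| < eps/3.
Choosing delta = eps/3 gives |(3y - 14) + 2| = 3|y − 4| < eps whenever |y − 4| < delta.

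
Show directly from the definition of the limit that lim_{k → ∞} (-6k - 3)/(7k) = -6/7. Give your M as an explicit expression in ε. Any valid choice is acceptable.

M = (3/7)/ε

Suppose ε > 0. For k ≥ 1, |(-6k - 3)/(7k) + 6/7| = |-21|/(7(7k)) = 21/(7(7k)).
Since 7k ≥ 7k for k ≥ 1, this is ≤ 21/(7·7k) = (3/7)/k.
So |(-6k - 3)/(7k) + 6/7| < ε whenever k > (3/7)/ε.
Take M = (3/7)/ε. If k > M then |(-6k - 3)/(7k) + 6/7| ≤ (3/7)/k < ε.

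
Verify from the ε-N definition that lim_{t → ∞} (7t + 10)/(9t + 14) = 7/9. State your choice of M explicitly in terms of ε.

Let ε > 0. We seek M > 0 such that t > M implies |(7t + 10)/(9t + 14) − (7/9)| < ε.
(7t + 10)/(9t + 14) − (7/9) = (9(7t + 10) − 7(9t + 14)) / (9(9t + 14)) = -8/(9(9t + 14)).
For t > 0 we have 9t + 14 > 9t, so |(7t + 10)/(9t + 14) − (7/9)| = 8/(9(9t + 14)) < 8/(9·9t) = (8/81)/t.
Thus |(7t + 10)/(9t + 14) − (7/9)| < ε whenever t > (8/81)/ε.
Take M = (8/81)/ε. If t > M then |(7t + 10)/(9t + 14) − (7/9)| < (8/81)/t < ε.

M = (8/81)/ε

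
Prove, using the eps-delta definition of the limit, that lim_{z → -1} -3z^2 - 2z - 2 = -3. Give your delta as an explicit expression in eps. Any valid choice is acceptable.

delta = min(1, eps/7)

Suppose eps > 0. We want delta > 0 such that 0 < |z + 1| < delta implies |(-3z^2 - 2z - 2) + 3| < eps.
(-3z^2 - 2z - 2) + 3 = -3z^2 - 2z + 1 = (z + 1)(-3z + 1).
So |(-3z^2 - 2z - 2) + 3| = |z + 1|·|-3z + 1|.
Require delta ≤ 1. Then |z + 1| < 1 gives |z| < 2, and by the triangle inequality |-3z + 1| ≤ 3·2 + 1 = 7.
Hence |(-3z^2 - 2z - 2) + 3| ≤ 7|z + 1| < eps provided |z + 1| < eps/7.
Take delta = min(1, eps/7). Then 0 < |z + 1| < delta gives both |z + 1| < 1 and |z + 1| < eps/7, so |(-3z^2 - 2z - 2) + 3| < eps.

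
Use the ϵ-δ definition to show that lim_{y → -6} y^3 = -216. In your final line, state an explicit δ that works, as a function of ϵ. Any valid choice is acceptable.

Suppose ϵ > 0. We seek δ > 0 with 0 < |y + 6| < δ ⇒ |y^3 + 216| < ϵ.
Factor: y^3 + 216 = (y + 6)(y^2 - 6y + 36), so |y^3 + 216| = |y + 6|·|y^2 - 6y + 36|.
Impose δ ≤ 1 so that |y| < 7; then |y^2 - 6y + 36| ≤ 127.
Hence |y^3 + 216| ≤ 127|y + 6|, which is < ϵ once |y + 6| < ϵ/127.
Take δ = min(1, ϵ/127). If 0 < |y + 6| < δ then both bounds hold and |y^3 + 216| ≤ 127|y + 6| < 127·(ϵ/127) = ϵ.

δ = min(1, ϵ/127)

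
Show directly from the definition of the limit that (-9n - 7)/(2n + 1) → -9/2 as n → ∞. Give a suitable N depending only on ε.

Fix ε > 0. For n ≥ 1, |(-9n - 7)/(2n + 1) + 9/2| = |-5|/(2(2n + 1)) = 5/(2(2n + 1)).
Since 2n + 1 ≥ 2n for n ≥ 1, this is ≤ 5/(2·2n) = (5/4)/n.
So |(-9n - 7)/(2n + 1) + 9/2| < ε whenever n > (5/4)/ε.
Take N = (5/4)/ε. If n > N then |(-9n - 7)/(2n + 1) + 9/2| ≤ (5/4)/n < ε.

N = (5/4)/ε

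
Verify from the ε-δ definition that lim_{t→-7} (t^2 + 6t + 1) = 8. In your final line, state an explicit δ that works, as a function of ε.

δ = min(2, ε/10)

Let ε > 0. We want δ > 0 such that 0 < |t + 7| < δ implies |(t^2 + 6t + 1) − 8| < ε.
(t^2 + 6t + 1) − 8 = t^2 + 6t - 7 = (t + 7)(t - 1).
So |(t^2 + 6t + 1) − 8| = |t + 7|·|t - 1|.
Require δ ≤ 2. Then |t + 7| < 2 gives |t| < 9, and by the triangle inequality |t - 1| ≤ 9 + 1 = 10.
Hence |(t^2 + 6t + 1) − 8| ≤ 10|t + 7| < ε provided |t + 7| < ε/10.
Take δ = min(2, ε/10). Then 0 < |t + 7| < δ gives both |t + 7| < 2 and |t + 7| < ε/10, so |(t^2 + 6t + 1) − 8| < ε.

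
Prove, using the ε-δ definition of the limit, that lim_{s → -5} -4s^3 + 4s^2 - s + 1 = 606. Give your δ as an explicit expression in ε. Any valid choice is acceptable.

Fix ε > 0. We want δ > 0 such that 0 < |s + 5| < δ implies |(-4s^3 + 4s^2 - s + 1) − 606| < ε.
(-4s^3 + 4s^2 - s + 1) − 606 = -4s^3 + 4s^2 - s - 605 = (s + 5)(-4s^2 + 24s - 121).
So |(-4s^3 + 4s^2 - s + 1) − 606| = |s + 5|·|-4s^2 + 24s - 121|.
Assume first that |s + 5| < 1, so |s| < 6. Then |-4s^2 + 24s - 121| ≤ 4·6^2 + 24·6 + 121 = 409.
Hence |(-4s^3 + 4s^2 - s + 1) − 606| ≤ 409|s + 5| < ε provided |s + 5| < ε/409.
Take δ = min(1, ε/409). Then 0 < |s + 5| < δ gives both |s + 5| < 1 and |s + 5| < ε/409, so |(-4s^3 + 4s^2 - s + 1) − 606| < ε.

δ = min(1, ε/409)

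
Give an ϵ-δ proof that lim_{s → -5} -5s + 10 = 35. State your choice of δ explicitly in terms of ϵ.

Let ϵ > 0. We need δ > 0 so that 0 < |s + 5| < δ implies |(-5s + 10) − 35| < ϵ.
Since (-5s + 10) − 35 = -5(s + 5), we have |(-5s + 10) − 35| = 5|s + 5|.
Thus it suffices that |s + 5| < ϵ/5.
Choosing δ = ϵ/5 gives |(-5s + 10) − 35| = 5|s + 5| < ϵ whenever |s + 5| < δ.

δ = ϵ/5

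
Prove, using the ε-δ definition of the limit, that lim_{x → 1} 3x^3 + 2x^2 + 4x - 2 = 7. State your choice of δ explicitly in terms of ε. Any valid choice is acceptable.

Let ε > 0. We want δ > 0 such that 0 < |x − 1| < δ implies |(3x^3 + 2x^2 + 4x - 2) − 7| < ε.
(3x^3 + 2x^2 + 4x - 2) − 7 = 3x^3 + 2x^2 + 4x - 9 = (x − 1)(3x^2 + 5x + 9).
So |(3x^3 + 2x^2 + 4x - 2) − 7| = |x − 1|·|3x^2 + 5x + 9|.
Assume first that |x − 1| < 1, so |x| < 2. Then |3x^2 + 5x + 9| ≤ 3·2^2 + 5·2 + 9 = 31.
Hence |(3x^3 + 2x^2 + 4x - 2) − 7| ≤ 31|x − 1| < ε provided |x − 1| < ε/31.
Choosing δ = min(1, ε/31) ensures both conditions, hence |(3x^3 + 2x^2 + 4x - 2) − 7| < ε.

δ = min(1, ε/31)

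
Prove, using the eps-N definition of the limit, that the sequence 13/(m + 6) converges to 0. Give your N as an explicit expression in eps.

Let eps > 0. For m ≥ 1, |13/(m + 6) − 0| = 13/(m + 6) ≤ 13/m.
We need 13/m < eps, i.e. m > 13/eps.
Take N = 13/eps. If m > N then |13/(m + 6)| ≤ 13/m < eps.

N = 13/eps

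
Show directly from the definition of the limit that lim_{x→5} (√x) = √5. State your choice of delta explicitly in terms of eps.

Let eps > 0. We want delta > 0 such that 0 < |x − 5| < delta implies |√x − √5| < eps.
Multiplying by the conjugate, |√x − √5| = |x − 5|/(√x + √5).
Restrict delta ≤ 5 so that |x − 5| < 5 forces x > 0, and then √x + √5 > √5.
Hence |√x − √5| < |x − 5|/√5, which is < eps once |x − 5| < √5·eps.
Take delta = min(5, √5·eps). If 0 < |x − 5| < delta then x > 0 and |√x − √5| < |x − 5|/√5 < eps.

delta = min(5, √5·eps)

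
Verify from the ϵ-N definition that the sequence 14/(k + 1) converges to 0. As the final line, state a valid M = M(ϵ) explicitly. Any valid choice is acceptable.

M = 14/ϵ

Fix ϵ > 0. For k ≥ 1, |14/(k + 1) − 0| = 14/(k + 1) ≤ 14/k.
We need 14/k < ϵ, i.e. k > 14/ϵ.
Take M = 14/ϵ. If k > M then |14/(k + 1)| ≤ 14/k < ϵ.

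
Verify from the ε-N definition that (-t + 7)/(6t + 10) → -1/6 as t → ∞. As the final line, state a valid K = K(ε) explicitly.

Fix ε > 0. We seek K > 0 such that t > K implies |(-t + 7)/(6t + 10) + 1/6| < ε.
(-t + 7)/(6t + 10) + 1/6 = (6(-t + 7) − (-1)(6t + 10)) / (6(6t + 10)) = 52/(6(6t + 10)).
For t > 0 we have 6t + 10 > 6t, so |(-t + 7)/(6t + 10) + 1/6| = 52/(6(6t + 10)) < 52/(6·6t) = (13/9)/t.
Thus |(-t + 7)/(6t + 10) + 1/6| < ε whenever t > (13/9)/ε.
Take K = (13/9)/ε. If t > K then |(-t + 7)/(6t + 10) + 1/6| < (13/9)/t < ε.

K = (13/9)/ε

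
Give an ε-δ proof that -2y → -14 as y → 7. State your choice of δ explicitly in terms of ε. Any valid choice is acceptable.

Let ε > 0. We need δ > 0 so that 0 < |y − 7| < δ implies |(-2y) + 14| < ε.
Since (-2y) + 14 = -2(y − 7), we have |(-2y) + 14| = 2|y − 7|.
So 2|y − 7| < ε exactly when |y − 7| < ε/2.
Choosing δ = ε/2 gives |(-2y) + 14| = 2|y − 7| < ε whenever |y − 7| < δ.

δ = ε/2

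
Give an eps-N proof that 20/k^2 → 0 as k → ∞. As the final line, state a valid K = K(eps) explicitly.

K = (20/eps)^{1/2}

Fix eps > 0. For k ≥ 1, |20/k^2 − 0| = 20/k^2.
20/k^2 < eps ⇔ k^2 > 20/eps ⇔ k > (20/eps)^{1/2}.
Take K = (20/eps)^{1/2}. Then k > K implies 20/k^2 < eps.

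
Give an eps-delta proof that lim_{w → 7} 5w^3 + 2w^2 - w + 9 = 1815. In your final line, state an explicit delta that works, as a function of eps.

Let eps > 0 be given. We want delta > 0 such that 0 < |w − 7| < delta implies |(5w^3 + 2w^2 - w + 9) − 1815| < eps.
(5w^3 + 2w^2 - w + 9) − 1815 = 5w^3 + 2w^2 - w - 1806 = (w − 7)(5w^2 + 37w + 258).
So |(5w^3 + 2w^2 - w + 9) − 1815| = |w − 7|·|5w^2 + 37w + 258|.
Assume first that |w − 7| < 1, so |w| < 8. Then |5w^2 + 37w + 258| ≤ 5·8^2 + 37·8 + 258 = 874.
Hence |(5w^3 + 2w^2 - w + 9) − 1815| ≤ 874|w − 7| < eps provided |w − 7| < eps/874.
Take delta = min(1, eps/874). Then 0 < |w − 7| < delta gives both |w − 7| < 1 and |w − 7| < eps/874, so |(5w^3 + 2w^2 - w + 9) − 1815| < eps.

delta = min(1, eps/874)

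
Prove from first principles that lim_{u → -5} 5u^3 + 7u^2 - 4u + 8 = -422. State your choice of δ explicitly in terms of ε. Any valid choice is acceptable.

δ = min(1, ε/374)

Let ε > 0 be given. We want δ > 0 such that 0 < |u + 5| < δ implies |(5u^3 + 7u^2 - 4u + 8) + 422| < ε.
(5u^3 + 7u^2 - 4u + 8) + 422 = 5u^3 + 7u^2 - 4u + 430 = (u + 5)(5u^2 - 18u + 86).
So |(5u^3 + 7u^2 - 4u + 8) + 422| = |u + 5|·|5u^2 - 18u + 86|.
Require δ ≤ 1. Then |u + 5| < 1 gives |u| < 6, and by the triangle inequality |5u^2 - 18u + 86| ≤ 5·6^2 + 18·6 + 86 = 374.
Hence |(5u^3 + 7u^2 - 4u + 8) + 422| ≤ 374|u + 5| < ε provided |u + 5| < ε/374.
Choosing δ = min(1, ε/374) ensures both conditions, hence |(5u^3 + 7u^2 - 4u + 8) + 422| < ε.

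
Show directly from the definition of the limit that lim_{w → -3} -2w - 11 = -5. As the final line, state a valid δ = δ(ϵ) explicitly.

Let ϵ > 0 be given. We need δ > 0 so that 0 < |w + 3| < δ implies |(-2w - 11) + 5| < ϵ.
Since (-2w - 11) + 5 = -2(w + 3), we have |(-2w - 11) + 5| = 2|w + 3|.
Thus it suffices that |w + 3| < ϵ/2.
Take δ = ϵ/2. If 0 < |w + 3| < δ then |(-2w - 11) + 5| = 2|w + 3| < 2·(ϵ/2) = ϵ.

δ = ϵ/2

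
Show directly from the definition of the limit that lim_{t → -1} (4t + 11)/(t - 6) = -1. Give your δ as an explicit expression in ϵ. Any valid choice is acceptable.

δ = min(7/2, (7/10)ϵ)

Let ϵ > 0. We want δ > 0 with 0 < |t + 1| < δ ⇒ |(4t + 11)/(t - 6) + 1| < ϵ.
Combining over a common denominator, (4t + 11)/(t - 6) + 1 = [(4t + 11)·(-7) − 7·(t - 6)] / [(-7)·(t - 6)] = -35(t + 1) / ((-7)(t - 6)).
So |(4t + 11)/(t - 6) + 1| = 35|t + 1| / (7·|t − 6|).
Require δ ≤ 7/2, so |t − 6| ≥ |-7| − |t + 1| > 7 − 7/2 = 7/2.
Hence |(4t + 11)/(t - 6) + 1| < 35|t + 1|/(7·(7/2)) = (10/7)|t + 1|, which is < ϵ once |t + 1| < (7/10)ϵ.
Take δ = min(7/2, (7/10)ϵ). Then 0 < |t + 1| < δ forces both bounds, so |(4t + 11)/(t - 6) + 1| < ϵ.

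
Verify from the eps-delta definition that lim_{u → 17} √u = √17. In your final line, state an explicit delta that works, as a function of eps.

Let eps > 0. We want delta > 0 such that 0 < |u − 17| < delta implies |√u − √17| < eps.
Multiplying by the conjugate, |√u − √17| = |u − 17|/(√u + √17).
Restrict delta ≤ 17 so that |u − 17| < 17 forces u > 0, and then √u + √17 > √17.
Hence |√u − √17| < |u − 17|/√17, which is < eps once |u − 17| < √17·eps.
Take delta = min(17, √17·eps). If 0 < |u − 17| < delta then u > 0 and |√u − √17| < |u − 17|/√17 < eps.

delta = min(17, √17·eps)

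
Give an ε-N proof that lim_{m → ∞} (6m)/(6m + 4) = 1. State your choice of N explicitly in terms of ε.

Fix ε > 0. For m ≥ 1, |(6m)/(6m + 4) − 1| = |-24|/(6(6m + 4)) = 24/(6(6m + 4)).
Since 6m + 4 ≥ 6m for m ≥ 1, this is ≤ 24/(6·6m) = (2/3)/m.
So |(6m)/(6m + 4) − 1| < ε whenever m > (2/3)/ε.
Take N = (2/3)/ε. If m > N then |(6m)/(6m + 4) − 1| ≤ (2/3)/m < ε.

N = (2/3)/ε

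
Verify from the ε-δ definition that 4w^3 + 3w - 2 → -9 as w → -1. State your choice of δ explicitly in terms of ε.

δ = min(1, ε/31)

Fix ε > 0. We want δ > 0 such that 0 < |w + 1| < δ implies |(4w^3 + 3w - 2) + 9| < ε.
(4w^3 + 3w - 2) + 9 = 4w^3 + 3w + 7 = (w + 1)(4w^2 - 4w + 7).
So |(4w^3 + 3w - 2) + 9| = |w + 1|·|4w^2 - 4w + 7|.
Require δ ≤ 1. Then |w + 1| < 1 gives |w| < 2, and by the triangle inequality |4w^2 - 4w + 7| ≤ 4·2^2 + 4·2 + 7 = 31.
Hence |(4w^3 + 3w - 2) + 9| ≤ 31|w + 1| < ε provided |w + 1| < ε/31.
Take δ = min(1, ε/31). Then 0 < |w + 1| < δ gives both |w + 1| < 1 and |w + 1| < ε/31, so |(4w^3 + 3w - 2) + 9| < ε.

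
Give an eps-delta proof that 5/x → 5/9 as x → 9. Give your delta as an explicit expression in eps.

delta = min(9/2, (81/10)eps)

Let eps > 0. We seek delta > 0 such that 0 < |x − 9| < delta implies |5/x − (5/9)| < eps.
|5/x − (5/9)| = 5·|9 − x|/(9·|x|) = 5|x − 9|/(9|x|).
Restrict delta ≤ 9/2. Then |x − 9| < 9/2 gives |x| > 9/2, so 9|x| > 81/2.
Then |5/x − (5/9)| < 5|x − 9|/(81/2), which is < eps when |x − 9| < (81/10)eps.
Take delta = min(9/2, (81/10)eps). Then 0 < |x − 9| < delta gives both |x − 9| < 9/2 and |x − 9| < (81/10)eps, so |5/x − (5/9)| < eps.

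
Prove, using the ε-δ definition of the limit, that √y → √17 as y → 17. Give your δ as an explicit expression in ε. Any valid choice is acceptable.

δ = min(17, √17·ε)

Let ε > 0. We want δ > 0 such that 0 < |y − 17| < δ implies |√y − √17| < ε.
Multiplying by the conjugate, |√y − √17| = |y − 17|/(√y + √17).
Restrict δ ≤ 17 so that |y − 17| < 17 forces y > 0, and then √y + √17 > √17.
Hence |√y − √17| < |y − 17|/√17, which is < ε once |y − 17| < √17·ε.
Take δ = min(17, √17·ε). If 0 < |y − 17| < δ then y > 0 and |√y − √17| < |y − 17|/√17 < ε.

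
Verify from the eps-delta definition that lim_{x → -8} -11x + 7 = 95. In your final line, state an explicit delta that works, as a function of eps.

Let eps > 0 be given. We need delta > 0 so that 0 < |x + 8| < delta implies |(-11x + 7) − 95| < eps.
Since (-11x + 7) − 95 = -11(x + 8), we have |(-11x + 7) − 95| = 11|x + 8|.
So 11|x + 8| < eps exactly when |x + 8| < eps/11.
Take delta = eps/11. If 0 < |x + 8| < delta then |(-11x + 7) − 95| = 11|x + 8| < 11·(eps/11) = eps.

delta = eps/11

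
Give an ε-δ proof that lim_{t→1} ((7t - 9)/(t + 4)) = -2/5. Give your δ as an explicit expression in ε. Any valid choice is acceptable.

δ = min(5/2, (25/74)ε)

Fix ε > 0. We want δ > 0 with 0 < |t − 1| < δ ⇒ |(7t - 9)/(t + 4) + 2/5| < ε.
Combining over a common denominator, (7t - 9)/(t + 4) + 2/5 = [(7t - 9)·5 − (-2)·(t + 4)] / [5·(t + 4)] = 37(t − 1) / (5(t + 4)).
So |(7t - 9)/(t + 4) + 2/5| = 37|t − 1| / (5·|t + 4|).
Require δ ≤ 5/2, so |t + 4| ≥ |5| − |t − 1| > 5 − 5/2 = 5/2.
Hence |(7t - 9)/(t + 4) + 2/5| < 37|t − 1|/(5·(5/2)) = (74/25)|t − 1|, which is < ε once |t − 1| < (25/74)ε.
Take δ = min(5/2, (25/74)ε). Then 0 < |t − 1| < δ forces both bounds, so |(7t - 9)/(t + 4) + 2/5| < ε.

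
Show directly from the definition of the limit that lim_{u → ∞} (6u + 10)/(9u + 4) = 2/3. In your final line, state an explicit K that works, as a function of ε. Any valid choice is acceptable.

K = (22/27)/ε

Suppose ε > 0. We seek K > 0 such that u > K implies |(6u + 10)/(9u + 4) − (2/3)| < ε.
(6u + 10)/(9u + 4) − (2/3) = (9(6u + 10) − 6(9u + 4)) / (9(9u + 4)) = 66/(9(9u + 4)).
For u > 0 we have 9u + 4 > 9u, so |(6u + 10)/(9u + 4) − (2/3)| = 66/(9(9u + 4)) < 66/(9·9u) = (22/27)/u.
Thus |(6u + 10)/(9u + 4) − (2/3)| < ε whenever u > (22/27)/ε.
Take K = (22/27)/ε. If u > K then |(6u + 10)/(9u + 4) − (2/3)| < (22/27)/u < ε.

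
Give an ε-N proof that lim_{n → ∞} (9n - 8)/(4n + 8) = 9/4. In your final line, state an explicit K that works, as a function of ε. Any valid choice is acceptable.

Fix ε > 0. For n ≥ 1, |(9n - 8)/(4n + 8) − (9/4)| = |-104|/(4(4n + 8)) = 104/(4(4n + 8)).
Since 4n + 8 ≥ 4n for n ≥ 1, this is ≤ 104/(4·4n) = (13/2)/n.
So |(9n - 8)/(4n + 8) − (9/4)| < ε whenever n > (13/2)/ε.
Take K = (13/2)/ε. If n > K then |(9n - 8)/(4n + 8) − (9/4)| ≤ (13/2)/n < ε.

K = (13/2)/ε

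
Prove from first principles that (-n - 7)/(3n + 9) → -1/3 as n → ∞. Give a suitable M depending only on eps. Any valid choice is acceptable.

M = (4/3)/eps

Suppose eps > 0. For n ≥ 1, |(-n - 7)/(3n + 9) + 1/3| = |-12|/(3(3n + 9)) = 12/(3(3n + 9)).
Since 3n + 9 ≥ 3n for n ≥ 1, this is ≤ 12/(3·3n) = (4/3)/n.
So |(-n - 7)/(3n + 9) + 1/3| < eps whenever n > (4/3)/eps.
Take M = (4/3)/eps. If n > M then |(-n - 7)/(3n + 9) + 1/3| ≤ (4/3)/n < eps.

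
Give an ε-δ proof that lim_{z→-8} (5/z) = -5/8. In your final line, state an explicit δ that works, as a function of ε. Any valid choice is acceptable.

δ = min(4, (32/5)ε)

Let ε > 0. We seek δ > 0 such that 0 < |z + 8| < δ implies |5/z + 5/8| < ε.
|5/z + 5/8| = 5·|-8 − z|/(8·|z|) = 5|z + 8|/(8|z|).
Require δ ≤ 4 so that |z| > 8 − 4 = 4, hence 8|z| > 32.
Then |5/z + 5/8| < 5|z + 8|/32, which is < ε when |z + 8| < (32/5)ε.
Take δ = min(4, (32/5)ε). Then 0 < |z + 8| < δ gives both |z + 8| < 4 and |z + 8| < (32/5)ε, so |5/z + 5/8| < ε.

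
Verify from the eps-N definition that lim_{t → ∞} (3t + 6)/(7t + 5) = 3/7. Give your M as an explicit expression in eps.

M = (27/49)/eps

Let eps > 0. We seek M > 0 such that t > M implies |(3t + 6)/(7t + 5) − (3/7)| < eps.
(3t + 6)/(7t + 5) − (3/7) = (7(3t + 6) − 3(7t + 5)) / (7(7t + 5)) = 27/(7(7t + 5)).
For t > 0 we have 7t + 5 > 7t, so |(3t + 6)/(7t + 5) − (3/7)| = 27/(7(7t + 5)) < 27/(7·7t) = (27/49)/t.
Thus |(3t + 6)/(7t + 5) − (3/7)| < eps whenever t > (27/49)/eps.
Take M = (27/49)/eps. If t > M then |(3t + 6)/(7t + 5) − (3/7)| < (27/49)/t < eps.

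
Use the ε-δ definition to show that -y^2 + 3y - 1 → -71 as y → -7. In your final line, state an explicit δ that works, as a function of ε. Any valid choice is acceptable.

Suppose ε > 0. We want δ > 0 such that 0 < |y + 7| < δ implies |(-y^2 + 3y - 1) + 71| < ε.
(-y^2 + 3y - 1) + 71 = -y^2 + 3y + 70 = (y + 7)(-y + 10).
So |(-y^2 + 3y - 1) + 71| = |y + 7|·|-y + 10|.
Require δ ≤ 1. Then |y + 7| < 1 gives |y| < 8, and by the triangle inequality |-y + 10| ≤ 8 + 10 = 18.
Hence |(-y^2 + 3y - 1) + 71| ≤ 18|y + 7| < ε provided |y + 7| < ε/18.
Choosing δ = min(1, ε/18) ensures both conditions, hence |(-y^2 + 3y - 1) + 71| < ε.

δ = min(1, ε/18)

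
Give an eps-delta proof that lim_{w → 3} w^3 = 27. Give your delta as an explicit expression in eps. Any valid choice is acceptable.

Fix eps > 0. We seek delta > 0 with 0 < |w − 3| < delta ⇒ |w^3 − 27| < eps.
Factor: w^3 − 27 = (w − 3)(w^2 + 3w + 9), so |w^3 − 27| = |w − 3|·|w^2 + 3w + 9|.
Impose delta ≤ 1 so that |w| < 4; then |w^2 + 3w + 9| ≤ 37.
Hence |w^3 − 27| ≤ 37|w − 3|, which is < eps once |w − 3| < eps/37.
Take delta = min(1, eps/37). If 0 < |w − 3| < delta then both bounds hold and |w^3 − 27| ≤ 37|w − 3| < 37·(eps/37) = eps.

delta = min(1, eps/37)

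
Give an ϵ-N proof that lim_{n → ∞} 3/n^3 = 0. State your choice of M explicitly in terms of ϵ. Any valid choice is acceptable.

M = (3/ϵ)^{1/3}

Fix ϵ > 0. For n ≥ 1, |3/n^3 − 0| = 3/n^3.
3/n^3 < ϵ ⇔ n^3 > 3/ϵ ⇔ n > (3/ϵ)^{1/3}.
Take M = (3/ϵ)^{1/3}. Then n > M implies 3/n^3 < ϵ.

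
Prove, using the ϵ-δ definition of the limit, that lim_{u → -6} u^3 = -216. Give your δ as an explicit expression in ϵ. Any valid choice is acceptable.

Fix ϵ > 0. We seek δ > 0 with 0 < |u + 6| < δ ⇒ |u^3 + 216| < ϵ.
Factor: u^3 + 216 = (u + 6)(u^2 - 6u + 36), so |u^3 + 216| = |u + 6|·|u^2 - 6u + 36|.
Restrict δ ≤ 1. Then |u + 6| < 1 gives |u| < 7, so by the triangle inequality |u^2 - 6u + 36| ≤ 7^2 + 6·7 + 36 = 127.
Hence |u^3 + 216| ≤ 127|u + 6|, which is < ϵ once |u + 6| < ϵ/127.
Take δ = min(1, ϵ/127). If 0 < |u + 6| < δ then both bounds hold and |u^3 + 216| ≤ 127|u + 6| < 127·(ϵ/127) = ϵ.

δ = min(1, ϵ/127)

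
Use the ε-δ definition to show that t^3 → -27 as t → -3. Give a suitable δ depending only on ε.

δ = min(1, ε/37)

Fix ε > 0. We seek δ > 0 with 0 < |t + 3| < δ ⇒ |t^3 + 27| < ε.
Factor: t^3 + 27 = (t + 3)(t^2 - 3t + 9), so |t^3 + 27| = |t + 3|·|t^2 - 3t + 9|.
Restrict δ ≤ 1. Then |t + 3| < 1 gives |t| < 4, so by the triangle inequality |t^2 - 3t + 9| ≤ 4^2 + 3·4 + 9 = 37.
Hence |t^3 + 27| ≤ 37|t + 3|, which is < ε once |t + 3| < ε/37.
Take δ = min(1, ε/37). If 0 < |t + 3| < δ then both bounds hold and |t^3 + 27| ≤ 37|t + 3| < 37·(ε/37) = ε.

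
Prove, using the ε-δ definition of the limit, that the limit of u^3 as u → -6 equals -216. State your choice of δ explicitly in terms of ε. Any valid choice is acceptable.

δ = min(2, ε/148)

Suppose ε > 0. We seek δ > 0 with 0 < |u + 6| < δ ⇒ |u^3 + 216| < ε.
Factor: u^3 + 216 = (u + 6)(u^2 - 6u + 36), so |u^3 + 216| = |u + 6|·|u^2 - 6u + 36|.
Restrict δ ≤ 2. Then |u + 6| < 2 gives |u| < 8, so by the triangle inequality |u^2 - 6u + 36| ≤ 8^2 + 6·8 + 36 = 148.
Hence |u^3 + 216| ≤ 148|u + 6|, which is < ε once |u + 6| < ε/148.
Take δ = min(2, ε/148). If 0 < |u + 6| < δ then both bounds hold and |u^3 + 216| ≤ 148|u + 6| < 148·(ε/148) = ε.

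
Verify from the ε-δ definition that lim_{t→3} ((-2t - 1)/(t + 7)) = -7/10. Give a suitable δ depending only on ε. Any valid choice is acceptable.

δ = min(5, (50/13)ε)

Let ε > 0. We want δ > 0 with 0 < |t − 3| < δ ⇒ |(-2t - 1)/(t + 7) + 7/10| < ε.
Combining over a common denominator, (-2t - 1)/(t + 7) + 7/10 = [(-2t - 1)·10 − (-7)·(t + 7)] / [10·(t + 7)] = -13(t − 3) / (10(t + 7)).
So |(-2t - 1)/(t + 7) + 7/10| = 13|t − 3| / (10·|t + 7|).
Require δ ≤ 5, so |t + 7| ≥ |10| − |t − 3| > 10 − 5 = 5.
Hence |(-2t - 1)/(t + 7) + 7/10| < 13|t − 3|/(10·5) = (13/50)|t − 3|, which is < ε once |t − 3| < (50/13)ε.
Take δ = min(5, (50/13)ε). Then 0 < |t − 3| < δ forces both bounds, so |(-2t - 1)/(t + 7) + 7/10| < ε.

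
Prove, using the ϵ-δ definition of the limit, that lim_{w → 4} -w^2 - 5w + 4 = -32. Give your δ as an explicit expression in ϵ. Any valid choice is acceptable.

δ = min(1, ϵ/14)

Let ϵ > 0. We want δ > 0 such that 0 < |w − 4| < δ implies |(-w^2 - 5w + 4) + 32| < ϵ.
(-w^2 - 5w + 4) + 32 = -w^2 - 5w + 36 = (w − 4)(-w - 9).
So |(-w^2 - 5w + 4) + 32| = |w − 4|·|-w - 9|.
Assume first that |w − 4| < 1, so |w| < 5. Then |-w - 9| ≤ 5 + 9 = 14.
Hence |(-w^2 - 5w + 4) + 32| ≤ 14|w − 4| < ϵ provided |w − 4| < ϵ/14.
Choosing δ = min(1, ϵ/14) ensures both conditions, hence |(-w^2 - 5w + 4) + 32| < ϵ.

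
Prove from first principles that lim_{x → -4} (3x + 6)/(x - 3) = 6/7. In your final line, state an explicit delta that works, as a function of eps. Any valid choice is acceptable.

Let eps > 0. We want delta > 0 with 0 < |x + 4| < delta ⇒ |(3x + 6)/(x - 3) − (6/7)| < eps.
Combining over a common denominator, (3x + 6)/(x - 3) − (6/7) = [(3x + 6)·(-7) − (-6)·(x - 3)] / [(-7)·(x - 3)] = -15(x + 4) / ((-7)(x - 3)).
So |(3x + 6)/(x - 3) − (6/7)| = 15|x + 4| / (7·|x − 3|).
Require delta ≤ 7/2, so |x − 3| ≥ |-7| − |x + 4| > 7 − 7/2 = 7/2.
Hence |(3x + 6)/(x - 3) − (6/7)| < 15|x + 4|/(7·(7/2)) = (30/49)|x + 4|, which is < eps once |x + 4| < (49/30)eps.
Take delta = min(7/2, (49/30)eps). Then 0 < |x + 4| < delta forces both bounds, so |(3x + 6)/(x - 3) − (6/7)| < eps.

delta = min(7/2, (49/30)eps)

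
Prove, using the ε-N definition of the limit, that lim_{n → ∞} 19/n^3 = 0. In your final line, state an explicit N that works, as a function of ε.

Fix ε > 0. For n ≥ 1, |19/n^3 − 0| = 19/n^3.
19/n^3 < ε ⇔ n^3 > 19/ε ⇔ n > (19/ε)^{1/3}.
Take N = (19/ε)^{1/3}. Then n > N implies 19/n^3 < ε.

N = (19/ε)^{1/3}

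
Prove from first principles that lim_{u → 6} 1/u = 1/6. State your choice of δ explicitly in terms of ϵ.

Fix ϵ > 0. We seek δ > 0 such that 0 < |u − 6| < δ implies |1/u − (1/6)| < ϵ.
|1/u − (1/6)| = |6 − u|/(6·|u|) = |u − 6|/(6|u|).
Require δ ≤ 3 so that |u| > 6 − 3 = 3, hence 6|u| > 18.
Then |1/u − (1/6)| < |u − 6|/18, which is < ϵ when |u − 6| < 18ϵ.
Take δ = min(3, 18ϵ). Then 0 < |u − 6| < δ gives both |u − 6| < 3 and |u − 6| < 18ϵ, so |1/u − (1/6)| < ϵ.

δ = min(3, 18ϵ)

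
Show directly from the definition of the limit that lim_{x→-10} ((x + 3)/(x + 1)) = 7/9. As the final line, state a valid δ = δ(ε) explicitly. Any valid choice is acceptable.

Fix ε > 0. We want δ > 0 with 0 < |x + 10| < δ ⇒ |(x + 3)/(x + 1) − (7/9)| < ε.
Combining over a common denominator, (x + 3)/(x + 1) − (7/9) = [(x + 3)·(-9) − (-7)·(x + 1)] / [(-9)·(x + 1)] = -2(x + 10) / ((-9)(x + 1)).
So |(x + 3)/(x + 1) − (7/9)| = 2|x + 10| / (9·|x + 1|).
Restrict δ ≤ 9/2. Then |x + 10| < 9/2 gives |x + 1| = |(x + 10) + (-9)| ≥ 9 − 9/2 = 9/2.
Hence |(x + 3)/(x + 1) − (7/9)| < 2|x + 10|/(9·(9/2)) = (4/81)|x + 10|, which is < ε once |x + 10| < (81/4)ε.
Take δ = min(9/2, (81/4)ε). Then 0 < |x + 10| < δ forces both bounds, so |(x + 3)/(x + 1) − (7/9)| < ε.

δ = min(9/2, (81/4)ε)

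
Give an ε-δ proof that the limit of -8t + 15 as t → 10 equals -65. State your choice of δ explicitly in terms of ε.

δ = ε/8

Suppose ε > 0. We need δ > 0 so that 0 < |t − 10| < δ implies |(-8t + 15) + 65| < ε.
Since (-8t + 15) + 65 = -8(t − 10), we have |(-8t + 15) + 65| = 8|t − 10|.
So 8|t − 10| < ε exactly when |t − 10| < ε/8.
Choosing δ = ε/8 gives |(-8t + 15) + 65| = 8|t − 10| < ε whenever |t − 10| < δ.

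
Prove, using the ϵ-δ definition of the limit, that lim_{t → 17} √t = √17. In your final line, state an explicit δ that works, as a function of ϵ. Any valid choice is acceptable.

δ = min(17, √17·ϵ)

Let ϵ > 0 be given. We want δ > 0 such that 0 < |t − 17| < δ implies |√t − √17| < ϵ.
Rationalise: √t − √17 = (t − 17)/(√t + √17), so |√t − √17| = |t − 17|/(√t + √17).
Restrict δ ≤ 17 so that |t − 17| < 17 forces t > 0, and then √t + √17 > √17.
Hence |√t − √17| < |t − 17|/√17, which is < ϵ once |t − 17| < √17·ϵ.
Take δ = min(17, √17·ϵ). If 0 < |t − 17| < δ then t > 0 and |√t − √17| < |t − 17|/√17 < ϵ.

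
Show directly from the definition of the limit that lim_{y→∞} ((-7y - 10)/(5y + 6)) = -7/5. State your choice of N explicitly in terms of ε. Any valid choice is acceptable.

Suppose ε > 0. We seek N > 0 such that y > N implies |(-7y - 10)/(5y + 6) + 7/5| < ε.
(-7y - 10)/(5y + 6) + 7/5 = (5(-7y - 10) − (-7)(5y + 6)) / (5(5y + 6)) = -8/(5(5y + 6)).
For y > 0 we have 5y + 6 > 5y, so |(-7y - 10)/(5y + 6) + 7/5| = 8/(5(5y + 6)) < 8/(5·5y) = (8/25)/y.
Thus |(-7y - 10)/(5y + 6) + 7/5| < ε whenever y > (8/25)/ε.
Take N = (8/25)/ε. If y > N then |(-7y - 10)/(5y + 6) + 7/5| < (8/25)/y < ε.

N = (8/25)/ε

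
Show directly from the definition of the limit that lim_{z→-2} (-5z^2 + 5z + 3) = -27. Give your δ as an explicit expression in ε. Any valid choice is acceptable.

δ = min(1, ε/30)

Suppose ε > 0. We want δ > 0 such that 0 < |z + 2| < δ implies |(-5z^2 + 5z + 3) + 27| < ε.
(-5z^2 + 5z + 3) + 27 = -5z^2 + 5z + 30 = (z + 2)(-5z + 15).
So |(-5z^2 + 5z + 3) + 27| = |z + 2|·|-5z + 15|.
Assume first that |z + 2| < 1, so |z| < 3. Then |-5z + 15| ≤ 5·3 + 15 = 30.
Hence |(-5z^2 + 5z + 3) + 27| ≤ 30|z + 2| < ε provided |z + 2| < ε/30.
Choosing δ = min(1, ε/30) ensures both conditions, hence |(-5z^2 + 5z + 3) + 27| < ε.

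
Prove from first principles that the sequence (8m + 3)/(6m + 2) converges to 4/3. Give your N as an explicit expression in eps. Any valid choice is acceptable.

Let eps > 0 be given. For m ≥ 1, |(8m + 3)/(6m + 2) − (4/3)| = |2|/(6(6m + 2)) = 2/(6(6m + 2)).
Since 6m + 2 ≥ 6m for m ≥ 1, this is ≤ 2/(6·6m) = (1/18)/m.
So |(8m + 3)/(6m + 2) − (4/3)| < eps whenever m > (1/18)/eps.
Take N = (1/18)/eps. If m > N then |(8m + 3)/(6m + 2) − (4/3)| ≤ (1/18)/m < eps.

N = (1/18)/eps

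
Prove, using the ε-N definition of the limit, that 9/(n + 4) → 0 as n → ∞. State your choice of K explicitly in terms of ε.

Let ε > 0. For n ≥ 1, |9/(n + 4) − 0| = 9/(n + 4) ≤ 9/n.
We need 9/n < ε, i.e. n > 9/ε.
Take K = 9/ε. If n > K then |9/(n + 4)| ≤ 9/n < ε.

K = 9/ε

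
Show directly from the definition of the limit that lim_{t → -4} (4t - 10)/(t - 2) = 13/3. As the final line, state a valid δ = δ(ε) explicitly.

Let ε > 0. We want δ > 0 with 0 < |t + 4| < δ ⇒ |(4t - 10)/(t - 2) − (13/3)| < ε.
Combining over a common denominator, (4t - 10)/(t - 2) − (13/3) = [(4t - 10)·(-6) − (-26)·(t - 2)] / [(-6)·(t - 2)] = 2(t + 4) / ((-6)(t - 2)).
So |(4t - 10)/(t - 2) − (13/3)| = 2|t + 4| / (6·|t − 2|).
Restrict δ ≤ 3. Then |t + 4| < 3 gives |t − 2| = |(t + 4) + (-6)| ≥ 6 − 3 = 3.
Hence |(4t - 10)/(t - 2) − (13/3)| < 2|t + 4|/(6·3) = (1/9)|t + 4|, which is < ε once |t + 4| < 9ε.
Take δ = min(3, 9ε). Then 0 < |t + 4| < δ forces both bounds, so |(4t - 10)/(t - 2) − (13/3)| < ε.

δ = min(3, 9ε)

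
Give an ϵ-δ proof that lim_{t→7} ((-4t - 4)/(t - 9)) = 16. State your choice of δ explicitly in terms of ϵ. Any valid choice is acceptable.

Fix ϵ > 0. We want δ > 0 with 0 < |t − 7| < δ ⇒ |(-4t - 4)/(t - 9) − 16| < ϵ.
Combining over a common denominator, (-4t - 4)/(t - 9) − 16 = [(-4t - 4)·(-2) − (-32)·(t - 9)] / [(-2)·(t - 9)] = 40(t − 7) / ((-2)(t - 9)).
So |(-4t - 4)/(t - 9) − 16| = 40|t − 7| / (2·|t − 9|).
Require δ ≤ 1, so |t − 9| ≥ |-2| − |t − 7| > 2 − 1 = 1.
Hence |(-4t - 4)/(t - 9) − 16| < 40|t − 7|/(2·1) = 20|t − 7|, which is < ϵ once |t − 7| < (1/20)ϵ.
Take δ = min(1, (1/20)ϵ). Then 0 < |t − 7| < δ forces both bounds, so |(-4t - 4)/(t - 9) − 16| < ϵ.

δ = min(1, (1/20)ϵ)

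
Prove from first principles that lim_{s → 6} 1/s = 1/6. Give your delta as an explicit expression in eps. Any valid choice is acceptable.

Fix eps > 0. We seek delta > 0 such that 0 < |s − 6| < delta implies |1/s − (1/6)| < eps.
|1/s − (1/6)| = |6 − s|/(6·|s|) = |s − 6|/(6|s|).
Require delta ≤ 3 so that |s| > 6 − 3 = 3, hence 6|s| > 18.
Then |1/s − (1/6)| < |s − 6|/18, which is < eps when |s − 6| < 18eps.
Take delta = min(3, 18eps). Then 0 < |s − 6| < delta gives both |s − 6| < 3 and |s − 6| < 18eps, so |1/s − (1/6)| < eps.

delta = min(3, 18eps)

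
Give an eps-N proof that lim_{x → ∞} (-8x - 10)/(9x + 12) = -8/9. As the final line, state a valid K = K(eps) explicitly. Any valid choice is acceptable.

K = (2/27)/eps

Suppose eps > 0. We seek K > 0 such that x > K implies |(-8x - 10)/(9x + 12) + 8/9| < eps.
(-8x - 10)/(9x + 12) + 8/9 = (9(-8x - 10) − (-8)(9x + 12)) / (9(9x + 12)) = 6/(9(9x + 12)).
For x > 0 we have 9x + 12 > 9x, so |(-8x - 10)/(9x + 12) + 8/9| = 6/(9(9x + 12)) < 6/(9·9x) = (2/27)/x.
Thus |(-8x - 10)/(9x + 12) + 8/9| < eps whenever x > (2/27)/eps.
Take K = (2/27)/eps. If x > K then |(-8x - 10)/(9x + 12) + 8/9| < (2/27)/x < eps.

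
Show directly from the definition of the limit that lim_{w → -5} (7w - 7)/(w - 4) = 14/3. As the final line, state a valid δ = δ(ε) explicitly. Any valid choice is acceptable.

Fix ε > 0. We want δ > 0 with 0 < |w + 5| < δ ⇒ |(7w - 7)/(w - 4) − (14/3)| < ε.
Combining over a common denominator, (7w - 7)/(w - 4) − (14/3) = [(7w - 7)·(-9) − (-42)·(w - 4)] / [(-9)·(w - 4)] = -21(w + 5) / ((-9)(w - 4)).
So |(7w - 7)/(w - 4) − (14/3)| = 21|w + 5| / (9·|w − 4|).
Restrict δ ≤ 9/2. Then |w + 5| < 9/2 gives |w − 4| = |(w + 5) + (-9)| ≥ 9 − 9/2 = 9/2.
Hence |(7w - 7)/(w - 4) − (14/3)| < 21|w + 5|/(9·(9/2)) = (14/27)|w + 5|, which is < ε once |w + 5| < (27/14)ε.
Take δ = min(9/2, (27/14)ε). Then 0 < |w + 5| < δ forces both bounds, so |(7w - 7)/(w - 4) − (14/3)| < ε.

δ = min(9/2, (27/14)ε)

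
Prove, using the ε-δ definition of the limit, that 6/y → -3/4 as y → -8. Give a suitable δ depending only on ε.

Let ε > 0. We seek δ > 0 such that 0 < |y + 8| < δ implies |6/y + 3/4| < ε.
|6/y + 3/4| = 6·|-8 − y|/(8·|y|) = 6|y + 8|/(8|y|).
Restrict δ ≤ 4. Then |y + 8| < 4 gives |y| > 4, so 8|y| > 32.
Then |6/y + 3/4| < 6|y + 8|/32, which is < ε when |y + 8| < (16/3)ε.
Take δ = min(4, (16/3)ε). Then 0 < |y + 8| < δ gives both |y + 8| < 4 and |y + 8| < (16/3)ε, so |6/y + 3/4| < ε.

δ = min(4, (16/3)ε)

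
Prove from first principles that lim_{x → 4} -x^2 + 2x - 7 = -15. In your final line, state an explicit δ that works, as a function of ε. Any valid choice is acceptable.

δ = min(1, ε/7)

Suppose ε > 0. We want δ > 0 such that 0 < |x − 4| < δ implies |(-x^2 + 2x - 7) + 15| < ε.
(-x^2 + 2x - 7) + 15 = -x^2 + 2x + 8 = (x − 4)(-x - 2).
So |(-x^2 + 2x - 7) + 15| = |x − 4|·|-x - 2|.
Assume first that |x − 4| < 1, so |x| < 5. Then |-x - 2| ≤ 5 + 2 = 7.
Hence |(-x^2 + 2x - 7) + 15| ≤ 7|x − 4| < ε provided |x − 4| < ε/7.
Choosing δ = min(1, ε/7) ensures both conditions, hence |(-x^2 + 2x - 7) + 15| < ε.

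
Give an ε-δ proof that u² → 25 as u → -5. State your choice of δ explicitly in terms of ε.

Let ε > 0. We seek δ > 0 with 0 < |u + 5| < δ ⇒ |u² − 25| < ε.
Factor: u² − 25 = (u + 5)(u - 5), so |u² − 25| = |u + 5|·|u - 5|.
Restrict δ ≤ 1. Then |u + 5| < 1 gives |u| < 6, so by the triangle inequality |u - 5| ≤ 6 + 5 = 11.
Hence |u² − 25| ≤ 11|u + 5|, which is < ε once |u + 5| < ε/11.
Take δ = min(1, ε/11). If 0 < |u + 5| < δ then both bounds hold and |u² − 25| ≤ 11|u + 5| < 11·(ε/11) = ε.

δ = min(1, ε/11)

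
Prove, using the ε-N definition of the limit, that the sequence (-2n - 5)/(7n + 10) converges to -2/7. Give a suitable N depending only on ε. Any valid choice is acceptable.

N = (15/49)/ε

Suppose ε > 0. For n ≥ 1, |(-2n - 5)/(7n + 10) + 2/7| = |-15|/(7(7n + 10)) = 15/(7(7n + 10)).
Since 7n + 10 ≥ 7n for n ≥ 1, this is ≤ 15/(7·7n) = (15/49)/n.
So |(-2n - 5)/(7n + 10) + 2/7| < ε whenever n > (15/49)/ε.
Take N = (15/49)/ε. If n > N then |(-2n - 5)/(7n + 10) + 2/7| ≤ (15/49)/n < ε.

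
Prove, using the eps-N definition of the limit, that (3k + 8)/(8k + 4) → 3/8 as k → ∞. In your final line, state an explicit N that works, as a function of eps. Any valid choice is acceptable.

N = (13/16)/eps

Let eps > 0 be given. For k ≥ 1, |(3k + 8)/(8k + 4) − (3/8)| = |52|/(8(8k + 4)) = 52/(8(8k + 4)).
Since 8k + 4 ≥ 8k for k ≥ 1, this is ≤ 52/(8·8k) = (13/16)/k.
So |(3k + 8)/(8k + 4) − (3/8)| < eps whenever k > (13/16)/eps.
Take N = (13/16)/eps. If k > N then |(3k + 8)/(8k + 4) − (3/8)| ≤ (13/16)/k < eps.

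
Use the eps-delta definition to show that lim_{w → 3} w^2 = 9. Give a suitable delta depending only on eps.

delta = min(1, eps/7)

Let eps > 0 be given. We seek delta > 0 with 0 < |w − 3| < delta ⇒ |w^2 − 9| < eps.
Factor: w^2 − 9 = (w − 3)(w + 3), so |w^2 − 9| = |w − 3|·|w + 3|.
Restrict delta ≤ 1. Then |w − 3| < 1 gives |w| < 4, so by the triangle inequality |w + 3| ≤ 4 + 3 = 7.
Hence |w^2 − 9| ≤ 7|w − 3|, which is < eps once |w − 3| < eps/7.
Take delta = min(1, eps/7). If 0 < |w − 3| < delta then both bounds hold and |w^2 − 9| ≤ 7|w − 3| < 7·(eps/7) = eps.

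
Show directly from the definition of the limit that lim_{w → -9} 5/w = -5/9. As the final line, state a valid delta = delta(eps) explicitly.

Suppose eps > 0. We seek delta > 0 such that 0 < |w + 9| < delta implies |5/w + 5/9| < eps.
|5/w + 5/9| = 5·|-9 − w|/(9·|w|) = 5|w + 9|/(9|w|).
Require delta ≤ 9/2 so that |w| > 9 − 9/2 = 9/2, hence 9|w| > 81/2.
Then |5/w + 5/9| < 5|w + 9|/(81/2), which is < eps when |w + 9| < (81/10)eps.
Take delta = min(9/2, (81/10)eps). Then 0 < |w + 9| < delta gives both |w + 9| < 9/2 and |w + 9| < (81/10)eps, so |5/w + 5/9| < eps.

delta = min(9/2, (81/10)eps)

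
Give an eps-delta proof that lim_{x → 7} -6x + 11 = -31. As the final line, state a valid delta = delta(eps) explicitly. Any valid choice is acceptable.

delta = eps/6

Suppose eps > 0. We need delta > 0 so that 0 < |x − 7| < delta implies |(-6x + 11) + 31| < eps.
|(-6x + 11) + 31| = |-6x + 42| = 6|x − 7|.
Thus it suffices that |x − 7| < eps/6.
Choosing delta = eps/6 gives |(-6x + 11) + 31| = 6|x − 7| < eps whenever |x − 7| < delta.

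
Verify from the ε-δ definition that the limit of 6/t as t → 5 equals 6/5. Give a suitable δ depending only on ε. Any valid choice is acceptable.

Fix ε > 0. We seek δ > 0 such that 0 < |t − 5| < δ implies |6/t − (6/5)| < ε.
|6/t − (6/5)| = 6·|5 − t|/(5·|t|) = 6|t − 5|/(5|t|).
Restrict δ ≤ 5/2. Then |t − 5| < 5/2 gives |t| > 5/2, so 5|t| > 25/2.
Then |6/t − (6/5)| < 6|t − 5|/(25/2), which is < ε when |t − 5| < (25/12)ε.
Take δ = min(5/2, (25/12)ε). Then 0 < |t − 5| < δ gives both |t − 5| < 5/2 and |t − 5| < (25/12)ε, so |6/t − (6/5)| < ε.

δ = min(5/2, (25/12)ε)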